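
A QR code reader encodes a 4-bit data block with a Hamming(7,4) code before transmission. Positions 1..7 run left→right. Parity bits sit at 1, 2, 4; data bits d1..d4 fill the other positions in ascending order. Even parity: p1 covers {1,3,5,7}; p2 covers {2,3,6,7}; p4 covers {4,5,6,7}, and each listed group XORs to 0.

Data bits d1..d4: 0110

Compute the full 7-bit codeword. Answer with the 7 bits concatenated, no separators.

1100110

Place data at non-parity positions: p1 p2 0 p4 1 1 0
p1 (pos 1,3,5,7): XOR of data positions = 0⊕1⊕0 = 1
p2 (pos 2,3,6,7): XOR of data positions = 0⊕1⊕0 = 1
p4 (pos 4,5,6,7): XOR of data positions = 1⊕1⊕0 = 0
Codeword: 1100110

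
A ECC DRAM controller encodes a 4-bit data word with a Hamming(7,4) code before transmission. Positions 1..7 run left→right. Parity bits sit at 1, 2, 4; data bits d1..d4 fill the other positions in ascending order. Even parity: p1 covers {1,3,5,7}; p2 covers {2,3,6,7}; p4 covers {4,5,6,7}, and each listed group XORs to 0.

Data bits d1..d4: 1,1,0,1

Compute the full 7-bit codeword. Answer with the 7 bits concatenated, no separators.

Place data at non-parity positions: p1 p2 1 p4 1 0 1
p1 (pos 1,3,5,7): XOR of data positions = 1⊕1⊕1 = 1
p2 (pos 2,3,6,7): XOR of data positions = 1⊕0⊕1 = 0
p4 (pos 4,5,6,7): XOR of data positions = 1⊕0⊕1 = 0
Codeword: 1010101

1010101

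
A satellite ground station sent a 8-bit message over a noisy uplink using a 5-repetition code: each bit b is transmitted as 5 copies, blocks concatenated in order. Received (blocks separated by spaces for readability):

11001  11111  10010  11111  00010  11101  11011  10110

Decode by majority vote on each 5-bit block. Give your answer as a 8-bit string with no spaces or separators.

Block 1 (11001): 3 ones → 1
Block 2 (11111): 5 ones → 1
Block 3 (10010): 2 ones → 0
Block 4 (11111): 5 ones → 1
Block 5 (00010): 1 one → 0
Block 6 (11101): 4 ones → 1
Block 7 (11011): 4 ones → 1
Block 8 (10110): 3 ones → 1

11010111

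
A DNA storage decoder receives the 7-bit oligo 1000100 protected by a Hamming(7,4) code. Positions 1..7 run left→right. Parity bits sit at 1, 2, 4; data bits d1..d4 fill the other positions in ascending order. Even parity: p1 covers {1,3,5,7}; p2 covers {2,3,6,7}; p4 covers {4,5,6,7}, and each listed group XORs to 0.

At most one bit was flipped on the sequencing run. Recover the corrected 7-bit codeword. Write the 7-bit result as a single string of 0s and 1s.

s1 (pos 1,3,5,7): 1⊕0⊕1⊕0 = 0
s2 (pos 2,3,6,7): 0⊕0⊕0⊕0 = 0
s4 (pos 4,5,6,7): 0⊕1⊕0⊕0 = 1
Syndrome s4…s1 = 100 → error at position 4.
Flip position 4: 1000100 → 1001100

1001100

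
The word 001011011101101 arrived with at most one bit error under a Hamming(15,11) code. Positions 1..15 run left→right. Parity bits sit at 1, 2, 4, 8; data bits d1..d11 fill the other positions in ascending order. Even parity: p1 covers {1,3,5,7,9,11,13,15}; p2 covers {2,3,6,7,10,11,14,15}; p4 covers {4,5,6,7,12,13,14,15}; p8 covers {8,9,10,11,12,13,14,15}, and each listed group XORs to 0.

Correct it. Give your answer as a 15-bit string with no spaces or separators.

s1 (pos 1,3,5,7,9,11,13,15): 0⊕1⊕1⊕0⊕1⊕0⊕1⊕1 = 1
s2 (pos 2,3,6,7,10,11,14,15): 0⊕1⊕1⊕0⊕1⊕0⊕0⊕1 = 0
s4 (pos 4,5,6,7,12,13,14,15): 0⊕1⊕1⊕0⊕1⊕1⊕0⊕1 = 1
s8 (pos 8,9,10,11,12,13,14,15): 1⊕1⊕1⊕0⊕1⊕1⊕0⊕1 = 0
Syndrome s8…s1 = 0101 → error at position 5.
Flip position 5: 001011011101101 → 001001011101101

001001011101101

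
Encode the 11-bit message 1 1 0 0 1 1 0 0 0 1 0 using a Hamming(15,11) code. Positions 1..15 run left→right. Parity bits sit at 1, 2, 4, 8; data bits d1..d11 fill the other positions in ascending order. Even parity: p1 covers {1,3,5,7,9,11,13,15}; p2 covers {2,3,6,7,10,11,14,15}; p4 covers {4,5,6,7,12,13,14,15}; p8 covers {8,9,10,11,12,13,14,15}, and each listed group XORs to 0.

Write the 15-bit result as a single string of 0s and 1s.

111010011100010

Place data at non-parity positions: p1 p2 1 p4 1 0 0 p8 1 1 0 0 0 1 0
p1 (pos 1,3,5,7,9,11,13,15): XOR of data positions = 1⊕1⊕0⊕1⊕0⊕0⊕0 = 1
p2 (pos 2,3,6,7,10,11,14,15): XOR of data positions = 1⊕0⊕0⊕1⊕0⊕1⊕0 = 1
p4 (pos 4,5,6,7,12,13,14,15): XOR of data positions = 1⊕0⊕0⊕0⊕0⊕1⊕0 = 0
p8 (pos 8,9,10,11,12,13,14,15): XOR of data positions = 1⊕1⊕0⊕0⊕0⊕1⊕0 = 1
Codeword: 111010011100010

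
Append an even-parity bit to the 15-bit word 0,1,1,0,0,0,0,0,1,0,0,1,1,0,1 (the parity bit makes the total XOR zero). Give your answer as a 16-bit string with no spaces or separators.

XOR of the 15 data bits: 0⊕1⊕1⊕0⊕0⊕0⊕0⊕0⊕1⊕0⊕0⊕1⊕1⊕0⊕1 = 0
Parity bit = 0 (so all 16 bits XOR to 0).

0110000010011010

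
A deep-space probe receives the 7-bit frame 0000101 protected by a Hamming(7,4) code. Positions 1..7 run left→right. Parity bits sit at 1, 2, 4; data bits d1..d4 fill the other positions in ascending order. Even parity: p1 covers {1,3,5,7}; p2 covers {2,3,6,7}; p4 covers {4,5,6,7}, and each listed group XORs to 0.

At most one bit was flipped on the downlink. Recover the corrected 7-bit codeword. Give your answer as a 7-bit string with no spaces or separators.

s1 (pos 1,3,5,7): 0⊕0⊕1⊕1 = 0
s2 (pos 2,3,6,7): 0⊕0⊕0⊕1 = 1
s4 (pos 4,5,6,7): 0⊕1⊕0⊕1 = 0
Syndrome s4…s1 = 010 → error at position 2.
Flip position 2: 0000101 → 0100101

0100101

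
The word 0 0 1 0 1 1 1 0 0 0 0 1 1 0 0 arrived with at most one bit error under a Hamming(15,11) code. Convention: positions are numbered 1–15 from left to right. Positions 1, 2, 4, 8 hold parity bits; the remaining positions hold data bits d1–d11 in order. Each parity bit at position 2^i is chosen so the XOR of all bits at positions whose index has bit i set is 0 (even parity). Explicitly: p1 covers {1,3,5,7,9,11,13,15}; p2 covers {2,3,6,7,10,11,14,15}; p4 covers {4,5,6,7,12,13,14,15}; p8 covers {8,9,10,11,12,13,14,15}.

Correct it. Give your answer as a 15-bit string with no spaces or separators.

s1 (pos 1,3,5,7,9,11,13,15): 0⊕1⊕1⊕1⊕0⊕0⊕1⊕0 = 0
s2 (pos 2,3,6,7,10,11,14,15): 0⊕1⊕1⊕1⊕0⊕0⊕0⊕0 = 1
s4 (pos 4,5,6,7,12,13,14,15): 0⊕1⊕1⊕1⊕1⊕1⊕0⊕0 = 1
s8 (pos 8,9,10,11,12,13,14,15): 0⊕0⊕0⊕0⊕1⊕1⊕0⊕0 = 0
Syndrome s8…s1 = 0110 → error at position 6.
Flip position 6: 001011100001100 → 001010100001100

001010100001100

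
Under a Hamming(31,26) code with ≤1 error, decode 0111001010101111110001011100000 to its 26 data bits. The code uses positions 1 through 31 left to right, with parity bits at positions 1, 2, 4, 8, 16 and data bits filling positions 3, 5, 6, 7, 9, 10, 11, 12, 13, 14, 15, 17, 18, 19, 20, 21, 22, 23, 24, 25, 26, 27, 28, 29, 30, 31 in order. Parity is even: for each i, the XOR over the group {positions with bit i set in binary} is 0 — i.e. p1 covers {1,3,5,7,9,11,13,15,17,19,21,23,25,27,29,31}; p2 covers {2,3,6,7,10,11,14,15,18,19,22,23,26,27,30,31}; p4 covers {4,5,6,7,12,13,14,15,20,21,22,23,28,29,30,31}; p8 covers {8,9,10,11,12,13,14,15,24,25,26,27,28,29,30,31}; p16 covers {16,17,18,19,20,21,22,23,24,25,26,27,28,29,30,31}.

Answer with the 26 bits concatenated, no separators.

10011010111100001011100000

s1 (pos 1,3,5,7,9,11,13,15,17,19,21,23,25,27,29,31): 0⊕1⊕0⊕1⊕1⊕1⊕1⊕1⊕1⊕0⊕0⊕0⊕1⊕0⊕0⊕0 = 0
s2 (pos 2,3,6,7,10,11,14,15,18,19,22,23,26,27,30,31): 1⊕1⊕0⊕1⊕0⊕1⊕1⊕1⊕1⊕0⊕1⊕0⊕1⊕0⊕0⊕0 = 1
s4 (pos 4,5,6,7,12,13,14,15,20,21,22,23,28,29,30,31): 1⊕0⊕0⊕1⊕0⊕1⊕1⊕1⊕0⊕0⊕1⊕0⊕0⊕0⊕0⊕0 = 0
s8 (pos 8,9,10,11,12,13,14,15,24,25,26,27,28,29,30,31): 0⊕1⊕0⊕1⊕0⊕1⊕1⊕1⊕1⊕1⊕1⊕0⊕0⊕0⊕0⊕0 = 0
s16 (pos 16,17,18,19,20,21,22,23,24,25,26,27,28,29,30,31): 1⊕1⊕1⊕0⊕0⊕0⊕1⊕0⊕1⊕1⊕1⊕0⊕0⊕0⊕0⊕0 = 1
Syndrome s16…s1 = 10010 → error at position 18.
Flip position 18: 0111001010101111110001011100000 → 0111001010101111100001011100000
Read data bits from positions 3,5,6,7,9,10,11,12,13,14,15,17,18,19,20,21,22,23,24,25,26,27,28,29,30,31: 10011010111100001011100000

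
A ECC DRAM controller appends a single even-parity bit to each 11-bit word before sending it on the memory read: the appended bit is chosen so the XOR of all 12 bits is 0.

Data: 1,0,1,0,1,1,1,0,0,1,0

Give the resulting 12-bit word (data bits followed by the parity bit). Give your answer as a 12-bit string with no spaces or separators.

XOR of the 11 data bits: 1⊕0⊕1⊕0⊕1⊕1⊕1⊕0⊕0⊕1⊕0 = 0
Parity bit = 0 (so all 12 bits XOR to 0).

101011100100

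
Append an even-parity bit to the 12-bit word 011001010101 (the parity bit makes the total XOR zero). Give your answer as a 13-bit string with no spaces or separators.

XOR of the 12 data bits: 0⊕1⊕1⊕0⊕0⊕1⊕0⊕1⊕0⊕1⊕0⊕1 = 0
Parity bit = 0 (so all 13 bits XOR to 0).

0110010101010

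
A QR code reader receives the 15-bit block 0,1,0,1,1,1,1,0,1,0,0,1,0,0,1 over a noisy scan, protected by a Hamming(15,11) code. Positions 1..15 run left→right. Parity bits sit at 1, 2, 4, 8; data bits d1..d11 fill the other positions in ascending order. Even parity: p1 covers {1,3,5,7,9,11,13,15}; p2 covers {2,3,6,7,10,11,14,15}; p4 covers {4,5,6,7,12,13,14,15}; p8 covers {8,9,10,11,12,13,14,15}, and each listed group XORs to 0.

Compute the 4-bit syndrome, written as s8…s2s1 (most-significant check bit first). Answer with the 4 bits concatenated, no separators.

1000

s1 (pos 1,3,5,7,9,11,13,15): 0⊕0⊕1⊕1⊕1⊕0⊕0⊕1 = 0
s2 (pos 2,3,6,7,10,11,14,15): 1⊕0⊕1⊕1⊕0⊕0⊕0⊕1 = 0
s4 (pos 4,5,6,7,12,13,14,15): 1⊕1⊕1⊕1⊕1⊕0⊕0⊕1 = 0
s8 (pos 8,9,10,11,12,13,14,15): 0⊕1⊕0⊕0⊕1⊕0⊕0⊕1 = 1
Syndrome s8…s1 = 1000 → error at position 8.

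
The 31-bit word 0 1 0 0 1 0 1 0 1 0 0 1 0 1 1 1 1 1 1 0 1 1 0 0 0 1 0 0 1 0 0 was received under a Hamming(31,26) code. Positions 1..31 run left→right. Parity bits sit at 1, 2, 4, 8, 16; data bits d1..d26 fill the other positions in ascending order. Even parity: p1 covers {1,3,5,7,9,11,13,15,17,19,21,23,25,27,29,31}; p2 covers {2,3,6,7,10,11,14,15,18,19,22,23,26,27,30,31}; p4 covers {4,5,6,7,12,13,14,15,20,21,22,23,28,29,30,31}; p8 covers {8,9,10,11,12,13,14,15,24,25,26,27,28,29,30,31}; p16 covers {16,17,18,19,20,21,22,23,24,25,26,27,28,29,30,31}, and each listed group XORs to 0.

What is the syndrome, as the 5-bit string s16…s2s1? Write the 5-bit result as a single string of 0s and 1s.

00000

s1 (pos 1,3,5,7,9,11,13,15,17,19,21,23,25,27,29,31): 0⊕0⊕1⊕1⊕1⊕0⊕0⊕1⊕1⊕1⊕1⊕0⊕0⊕0⊕1⊕0 = 0
s2 (pos 2,3,6,7,10,11,14,15,18,19,22,23,26,27,30,31): 1⊕0⊕0⊕1⊕0⊕0⊕1⊕1⊕1⊕1⊕1⊕0⊕1⊕0⊕0⊕0 = 0
s4 (pos 4,5,6,7,12,13,14,15,20,21,22,23,28,29,30,31): 0⊕1⊕0⊕1⊕1⊕0⊕1⊕1⊕0⊕1⊕1⊕0⊕0⊕1⊕0⊕0 = 0
s8 (pos 8,9,10,11,12,13,14,15,24,25,26,27,28,29,30,31): 0⊕1⊕0⊕0⊕1⊕0⊕1⊕1⊕0⊕0⊕1⊕0⊕0⊕1⊕0⊕0 = 0
s16 (pos 16,17,18,19,20,21,22,23,24,25,26,27,28,29,30,31): 1⊕1⊕1⊕1⊕0⊕1⊕1⊕0⊕0⊕0⊕1⊕0⊕0⊕1⊕0⊕0 = 0
Syndrome s16…s1 = 00000 → no error.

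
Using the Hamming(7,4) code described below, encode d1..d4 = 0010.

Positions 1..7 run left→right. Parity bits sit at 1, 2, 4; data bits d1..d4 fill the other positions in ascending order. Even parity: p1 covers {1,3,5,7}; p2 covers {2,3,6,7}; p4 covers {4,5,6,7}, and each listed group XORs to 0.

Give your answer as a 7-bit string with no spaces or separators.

Place data at non-parity positions: p1 p2 0 p4 0 1 0
p1 (pos 1,3,5,7): XOR of data positions = 0⊕0⊕0 = 0
p2 (pos 2,3,6,7): XOR of data positions = 0⊕1⊕0 = 1
p4 (pos 4,5,6,7): XOR of data positions = 0⊕1⊕0 = 1
Codeword: 0101010

0101010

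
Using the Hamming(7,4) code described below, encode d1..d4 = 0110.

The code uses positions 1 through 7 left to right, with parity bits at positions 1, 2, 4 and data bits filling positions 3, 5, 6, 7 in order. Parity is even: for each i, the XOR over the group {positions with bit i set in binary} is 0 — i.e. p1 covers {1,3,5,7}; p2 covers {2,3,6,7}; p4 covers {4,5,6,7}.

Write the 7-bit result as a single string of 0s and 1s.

Place data at non-parity positions: p1 p2 0 p4 1 1 0
p1 (pos 1,3,5,7): XOR of data positions = 0⊕1⊕0 = 1
p2 (pos 2,3,6,7): XOR of data positions = 0⊕1⊕0 = 1
p4 (pos 4,5,6,7): XOR of data positions = 1⊕1⊕0 = 0
Codeword: 1100110

1100110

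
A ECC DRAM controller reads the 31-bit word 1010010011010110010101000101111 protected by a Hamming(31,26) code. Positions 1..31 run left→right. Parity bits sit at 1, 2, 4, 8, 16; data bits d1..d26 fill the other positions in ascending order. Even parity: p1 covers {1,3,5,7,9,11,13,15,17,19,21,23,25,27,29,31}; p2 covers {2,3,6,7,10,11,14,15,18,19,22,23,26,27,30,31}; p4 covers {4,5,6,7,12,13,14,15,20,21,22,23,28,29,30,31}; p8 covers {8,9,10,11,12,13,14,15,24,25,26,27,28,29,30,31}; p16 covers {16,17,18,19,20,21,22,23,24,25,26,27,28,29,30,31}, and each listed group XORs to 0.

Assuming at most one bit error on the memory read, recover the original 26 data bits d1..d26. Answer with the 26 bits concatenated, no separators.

10101101011010101000101111

s1 (pos 1,3,5,7,9,11,13,15,17,19,21,23,25,27,29,31): 1⊕1⊕0⊕0⊕1⊕0⊕0⊕1⊕0⊕0⊕0⊕0⊕0⊕0⊕1⊕1 = 0
s2 (pos 2,3,6,7,10,11,14,15,18,19,22,23,26,27,30,31): 0⊕1⊕1⊕0⊕1⊕0⊕1⊕1⊕1⊕0⊕1⊕0⊕1⊕0⊕1⊕1 = 0
s4 (pos 4,5,6,7,12,13,14,15,20,21,22,23,28,29,30,31): 0⊕0⊕1⊕0⊕1⊕0⊕1⊕1⊕1⊕0⊕1⊕0⊕1⊕1⊕1⊕1 = 0
s8 (pos 8,9,10,11,12,13,14,15,24,25,26,27,28,29,30,31): 0⊕1⊕1⊕0⊕1⊕0⊕1⊕1⊕0⊕0⊕1⊕0⊕1⊕1⊕1⊕1 = 0
s16 (pos 16,17,18,19,20,21,22,23,24,25,26,27,28,29,30,31): 0⊕0⊕1⊕0⊕1⊕0⊕1⊕0⊕0⊕0⊕1⊕0⊕1⊕1⊕1⊕1 = 0
Syndrome s16…s1 = 00000 → no error.
Read data bits from positions 3,5,6,7,9,10,11,12,13,14,15,17,18,19,20,21,22,23,24,25,26,27,28,29,30,31: 10101101011010101000101111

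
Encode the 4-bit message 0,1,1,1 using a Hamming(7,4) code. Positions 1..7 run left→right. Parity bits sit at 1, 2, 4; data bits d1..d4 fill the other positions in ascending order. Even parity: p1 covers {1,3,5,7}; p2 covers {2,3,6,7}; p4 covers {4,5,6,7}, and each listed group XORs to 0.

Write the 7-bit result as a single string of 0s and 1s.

Place data at non-parity positions: p1 p2 0 p4 1 1 1
p1 (pos 1,3,5,7): XOR of data positions = 0⊕1⊕1 = 0
p2 (pos 2,3,6,7): XOR of data positions = 0⊕1⊕1 = 0
p4 (pos 4,5,6,7): XOR of data positions = 1⊕1⊕1 = 1
Codeword: 0001111

0001111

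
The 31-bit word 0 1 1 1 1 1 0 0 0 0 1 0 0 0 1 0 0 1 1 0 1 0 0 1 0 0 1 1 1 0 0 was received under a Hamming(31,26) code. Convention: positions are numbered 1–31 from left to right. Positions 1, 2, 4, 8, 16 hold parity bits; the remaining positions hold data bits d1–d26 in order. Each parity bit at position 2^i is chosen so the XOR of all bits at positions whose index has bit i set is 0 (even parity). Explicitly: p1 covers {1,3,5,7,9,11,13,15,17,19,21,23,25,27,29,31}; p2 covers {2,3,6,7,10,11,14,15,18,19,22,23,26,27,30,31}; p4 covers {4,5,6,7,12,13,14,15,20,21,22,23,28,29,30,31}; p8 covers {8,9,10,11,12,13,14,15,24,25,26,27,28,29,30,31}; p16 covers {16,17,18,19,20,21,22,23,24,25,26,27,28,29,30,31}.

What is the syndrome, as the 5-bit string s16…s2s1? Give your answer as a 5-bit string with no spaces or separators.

10100

s1 (pos 1,3,5,7,9,11,13,15,17,19,21,23,25,27,29,31): 0⊕1⊕1⊕0⊕0⊕1⊕0⊕1⊕0⊕1⊕1⊕0⊕0⊕1⊕1⊕0 = 0
s2 (pos 2,3,6,7,10,11,14,15,18,19,22,23,26,27,30,31): 1⊕1⊕1⊕0⊕0⊕1⊕0⊕1⊕1⊕1⊕0⊕0⊕0⊕1⊕0⊕0 = 0
s4 (pos 4,5,6,7,12,13,14,15,20,21,22,23,28,29,30,31): 1⊕1⊕1⊕0⊕0⊕0⊕0⊕1⊕0⊕1⊕0⊕0⊕1⊕1⊕0⊕0 = 1
s8 (pos 8,9,10,11,12,13,14,15,24,25,26,27,28,29,30,31): 0⊕0⊕0⊕1⊕0⊕0⊕0⊕1⊕1⊕0⊕0⊕1⊕1⊕1⊕0⊕0 = 0
s16 (pos 16,17,18,19,20,21,22,23,24,25,26,27,28,29,30,31): 0⊕0⊕1⊕1⊕0⊕1⊕0⊕0⊕1⊕0⊕0⊕1⊕1⊕1⊕0⊕0 = 1
Syndrome s16…s1 = 10100 → error at position 20.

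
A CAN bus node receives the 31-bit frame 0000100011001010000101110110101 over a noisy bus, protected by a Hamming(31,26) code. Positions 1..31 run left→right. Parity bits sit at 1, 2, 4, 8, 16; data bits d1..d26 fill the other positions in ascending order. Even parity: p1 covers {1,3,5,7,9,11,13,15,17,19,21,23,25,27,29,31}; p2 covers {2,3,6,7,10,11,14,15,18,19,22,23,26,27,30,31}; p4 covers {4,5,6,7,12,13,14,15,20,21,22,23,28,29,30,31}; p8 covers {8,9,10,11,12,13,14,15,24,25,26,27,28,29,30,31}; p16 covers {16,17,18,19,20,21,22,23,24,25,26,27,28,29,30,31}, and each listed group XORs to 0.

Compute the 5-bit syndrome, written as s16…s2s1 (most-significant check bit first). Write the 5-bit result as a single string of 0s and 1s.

s1 (pos 1,3,5,7,9,11,13,15,17,19,21,23,25,27,29,31): 0⊕0⊕1⊕0⊕1⊕0⊕1⊕1⊕0⊕0⊕0⊕1⊕0⊕1⊕1⊕1 = 0
s2 (pos 2,3,6,7,10,11,14,15,18,19,22,23,26,27,30,31): 0⊕0⊕0⊕0⊕1⊕0⊕0⊕1⊕0⊕0⊕1⊕1⊕1⊕1⊕0⊕1 = 1
s4 (pos 4,5,6,7,12,13,14,15,20,21,22,23,28,29,30,31): 0⊕1⊕0⊕0⊕0⊕1⊕0⊕1⊕1⊕0⊕1⊕1⊕0⊕1⊕0⊕1 = 0
s8 (pos 8,9,10,11,12,13,14,15,24,25,26,27,28,29,30,31): 0⊕1⊕1⊕0⊕0⊕1⊕0⊕1⊕1⊕0⊕1⊕1⊕0⊕1⊕0⊕1 = 1
s16 (pos 16,17,18,19,20,21,22,23,24,25,26,27,28,29,30,31): 0⊕0⊕0⊕0⊕1⊕0⊕1⊕1⊕1⊕0⊕1⊕1⊕0⊕1⊕0⊕1 = 0
Syndrome s16…s1 = 01010 → error at position 10.

01010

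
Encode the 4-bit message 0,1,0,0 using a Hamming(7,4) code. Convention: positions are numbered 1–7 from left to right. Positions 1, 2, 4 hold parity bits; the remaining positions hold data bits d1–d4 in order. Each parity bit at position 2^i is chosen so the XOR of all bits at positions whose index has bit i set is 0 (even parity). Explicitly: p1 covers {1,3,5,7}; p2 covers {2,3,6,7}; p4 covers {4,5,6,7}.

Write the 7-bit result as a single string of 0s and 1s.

1001100

Place data at non-parity positions: p1 p2 0 p4 1 0 0
p1 (pos 1,3,5,7): XOR of data positions = 0⊕1⊕0 = 1
p2 (pos 2,3,6,7): XOR of data positions = 0⊕0⊕0 = 0
p4 (pos 4,5,6,7): XOR of data positions = 1⊕0⊕0 = 1
Codeword: 1001100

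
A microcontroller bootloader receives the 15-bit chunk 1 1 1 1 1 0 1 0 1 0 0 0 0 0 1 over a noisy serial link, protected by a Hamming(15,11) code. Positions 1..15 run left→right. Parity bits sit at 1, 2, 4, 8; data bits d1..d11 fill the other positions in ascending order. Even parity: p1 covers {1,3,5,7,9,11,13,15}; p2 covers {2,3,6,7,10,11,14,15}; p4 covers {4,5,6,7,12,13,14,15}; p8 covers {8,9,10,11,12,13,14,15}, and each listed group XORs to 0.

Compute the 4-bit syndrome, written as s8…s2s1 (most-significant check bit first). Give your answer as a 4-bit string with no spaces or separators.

s1 (pos 1,3,5,7,9,11,13,15): 1⊕1⊕1⊕1⊕1⊕0⊕0⊕1 = 0
s2 (pos 2,3,6,7,10,11,14,15): 1⊕1⊕0⊕1⊕0⊕0⊕0⊕1 = 0
s4 (pos 4,5,6,7,12,13,14,15): 1⊕1⊕0⊕1⊕0⊕0⊕0⊕1 = 0
s8 (pos 8,9,10,11,12,13,14,15): 0⊕1⊕0⊕0⊕0⊕0⊕0⊕1 = 0
Syndrome s8…s1 = 0000 → no error.

0000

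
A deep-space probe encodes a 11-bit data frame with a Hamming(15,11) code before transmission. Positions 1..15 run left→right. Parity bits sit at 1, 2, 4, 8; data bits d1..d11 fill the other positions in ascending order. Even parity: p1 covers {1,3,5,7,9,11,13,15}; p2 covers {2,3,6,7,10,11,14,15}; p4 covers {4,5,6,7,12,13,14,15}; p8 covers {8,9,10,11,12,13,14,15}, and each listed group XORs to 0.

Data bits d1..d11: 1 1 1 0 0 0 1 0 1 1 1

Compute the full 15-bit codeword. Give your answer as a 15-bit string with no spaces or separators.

111111000010111

Place data at non-parity positions: p1 p2 1 p4 1 1 0 p8 0 0 1 0 1 1 1
p1 (pos 1,3,5,7,9,11,13,15): XOR of data positions = 1⊕1⊕0⊕0⊕1⊕1⊕1 = 1
p2 (pos 2,3,6,7,10,11,14,15): XOR of data positions = 1⊕1⊕0⊕0⊕1⊕1⊕1 = 1
p4 (pos 4,5,6,7,12,13,14,15): XOR of data positions = 1⊕1⊕0⊕0⊕1⊕1⊕1 = 1
p8 (pos 8,9,10,11,12,13,14,15): XOR of data positions = 0⊕0⊕1⊕0⊕1⊕1⊕1 = 0
Codeword: 111111000010111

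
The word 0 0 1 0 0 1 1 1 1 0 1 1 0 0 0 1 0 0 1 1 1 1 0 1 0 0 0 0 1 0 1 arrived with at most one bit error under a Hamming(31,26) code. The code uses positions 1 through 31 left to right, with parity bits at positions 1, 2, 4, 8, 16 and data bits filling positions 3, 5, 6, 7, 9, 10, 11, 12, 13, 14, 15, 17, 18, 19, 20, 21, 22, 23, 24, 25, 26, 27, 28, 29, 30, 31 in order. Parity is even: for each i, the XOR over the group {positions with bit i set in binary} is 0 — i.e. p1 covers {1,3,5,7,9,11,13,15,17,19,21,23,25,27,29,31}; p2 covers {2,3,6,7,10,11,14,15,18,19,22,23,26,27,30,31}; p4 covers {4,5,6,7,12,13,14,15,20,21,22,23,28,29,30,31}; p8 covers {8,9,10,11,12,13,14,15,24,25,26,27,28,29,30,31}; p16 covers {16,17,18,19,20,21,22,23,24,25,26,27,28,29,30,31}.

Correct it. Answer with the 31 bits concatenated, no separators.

0010011111110001001111010000101

s1 (pos 1,3,5,7,9,11,13,15,17,19,21,23,25,27,29,31): 0⊕1⊕0⊕1⊕1⊕1⊕0⊕0⊕0⊕1⊕1⊕0⊕0⊕0⊕1⊕1 = 0
s2 (pos 2,3,6,7,10,11,14,15,18,19,22,23,26,27,30,31): 0⊕1⊕1⊕1⊕0⊕1⊕0⊕0⊕0⊕1⊕1⊕0⊕0⊕0⊕0⊕1 = 1
s4 (pos 4,5,6,7,12,13,14,15,20,21,22,23,28,29,30,31): 0⊕0⊕1⊕1⊕1⊕0⊕0⊕0⊕1⊕1⊕1⊕0⊕0⊕1⊕0⊕1 = 0
s8 (pos 8,9,10,11,12,13,14,15,24,25,26,27,28,29,30,31): 1⊕1⊕0⊕1⊕1⊕0⊕0⊕0⊕1⊕0⊕0⊕0⊕0⊕1⊕0⊕1 = 1
s16 (pos 16,17,18,19,20,21,22,23,24,25,26,27,28,29,30,31): 1⊕0⊕0⊕1⊕1⊕1⊕1⊕0⊕1⊕0⊕0⊕0⊕0⊕1⊕0⊕1 = 0
Syndrome s16…s1 = 01010 → error at position 10.
Flip position 10: 0010011110110001001111010000101 → 0010011111110001001111010000101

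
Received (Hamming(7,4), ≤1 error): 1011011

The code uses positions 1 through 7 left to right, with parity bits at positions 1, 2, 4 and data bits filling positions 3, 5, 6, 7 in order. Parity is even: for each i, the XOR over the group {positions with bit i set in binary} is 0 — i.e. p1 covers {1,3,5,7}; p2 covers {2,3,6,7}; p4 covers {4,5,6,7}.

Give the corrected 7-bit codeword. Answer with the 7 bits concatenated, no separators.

s1 (pos 1,3,5,7): 1⊕1⊕0⊕1 = 1
s2 (pos 2,3,6,7): 0⊕1⊕1⊕1 = 1
s4 (pos 4,5,6,7): 1⊕0⊕1⊕1 = 1
Syndrome s4…s1 = 111 → error at position 7.
Flip position 7: 1011011 → 1011010

1011010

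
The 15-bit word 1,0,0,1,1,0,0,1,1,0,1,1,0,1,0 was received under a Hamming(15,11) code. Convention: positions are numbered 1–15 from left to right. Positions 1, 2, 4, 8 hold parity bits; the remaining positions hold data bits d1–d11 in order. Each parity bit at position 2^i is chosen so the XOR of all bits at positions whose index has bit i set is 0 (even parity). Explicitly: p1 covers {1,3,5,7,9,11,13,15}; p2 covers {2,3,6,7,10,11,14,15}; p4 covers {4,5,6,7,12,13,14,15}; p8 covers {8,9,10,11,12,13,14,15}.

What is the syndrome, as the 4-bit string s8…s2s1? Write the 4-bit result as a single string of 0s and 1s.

s1 (pos 1,3,5,7,9,11,13,15): 1⊕0⊕1⊕0⊕1⊕1⊕0⊕0 = 0
s2 (pos 2,3,6,7,10,11,14,15): 0⊕0⊕0⊕0⊕0⊕1⊕1⊕0 = 0
s4 (pos 4,5,6,7,12,13,14,15): 1⊕1⊕0⊕0⊕1⊕0⊕1⊕0 = 0
s8 (pos 8,9,10,11,12,13,14,15): 1⊕1⊕0⊕1⊕1⊕0⊕1⊕0 = 1
Syndrome s8…s1 = 1000 → error at position 8.

1000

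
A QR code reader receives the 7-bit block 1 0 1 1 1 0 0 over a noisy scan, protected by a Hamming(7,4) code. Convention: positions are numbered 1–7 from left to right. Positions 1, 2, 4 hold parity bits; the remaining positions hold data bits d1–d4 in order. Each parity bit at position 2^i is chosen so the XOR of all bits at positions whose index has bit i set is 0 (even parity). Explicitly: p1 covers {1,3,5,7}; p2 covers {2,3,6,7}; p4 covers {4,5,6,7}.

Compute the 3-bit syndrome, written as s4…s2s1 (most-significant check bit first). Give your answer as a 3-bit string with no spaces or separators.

s1 (pos 1,3,5,7): 1⊕1⊕1⊕0 = 1
s2 (pos 2,3,6,7): 0⊕1⊕0⊕0 = 1
s4 (pos 4,5,6,7): 1⊕1⊕0⊕0 = 0
Syndrome s4…s1 = 011 → error at position 3.

011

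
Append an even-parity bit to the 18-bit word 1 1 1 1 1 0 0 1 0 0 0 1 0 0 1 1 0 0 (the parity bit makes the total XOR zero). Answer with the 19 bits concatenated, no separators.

1111100100010011001

XOR of the 18 data bits: 1⊕1⊕1⊕1⊕1⊕0⊕0⊕1⊕0⊕0⊕0⊕1⊕0⊕0⊕1⊕1⊕0⊕0 = 1
Parity bit = 1 (so all 19 bits XOR to 0).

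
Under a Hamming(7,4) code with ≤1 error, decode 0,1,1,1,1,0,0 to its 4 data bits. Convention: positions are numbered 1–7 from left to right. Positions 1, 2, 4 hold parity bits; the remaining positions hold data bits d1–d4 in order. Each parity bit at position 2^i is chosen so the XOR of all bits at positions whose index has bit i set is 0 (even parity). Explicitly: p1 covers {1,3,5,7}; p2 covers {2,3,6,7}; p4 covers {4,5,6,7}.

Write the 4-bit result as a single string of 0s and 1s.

1100

s1 (pos 1,3,5,7): 0⊕1⊕1⊕0 = 0
s2 (pos 2,3,6,7): 1⊕1⊕0⊕0 = 0
s4 (pos 4,5,6,7): 1⊕1⊕0⊕0 = 0
Syndrome s4…s1 = 000 → no error.
Read data bits from positions 3,5,6,7: 1100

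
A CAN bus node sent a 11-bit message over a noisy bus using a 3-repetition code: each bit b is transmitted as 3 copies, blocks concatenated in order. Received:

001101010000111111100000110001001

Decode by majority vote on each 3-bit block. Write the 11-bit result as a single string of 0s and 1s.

Block 1 (001): 1 one → 0
Block 2 (101): 2 ones → 1
Block 3 (010): 1 one → 0
Block 4 (000): 0 ones → 0
Block 5 (111): 3 ones → 1
Block 6 (111): 3 ones → 1
Block 7 (100): 1 one → 0
Block 8 (000): 0 ones → 0
Block 9 (110): 2 ones → 1
Block 10 (001): 1 one → 0
Block 11 (001): 1 one → 0

01001100100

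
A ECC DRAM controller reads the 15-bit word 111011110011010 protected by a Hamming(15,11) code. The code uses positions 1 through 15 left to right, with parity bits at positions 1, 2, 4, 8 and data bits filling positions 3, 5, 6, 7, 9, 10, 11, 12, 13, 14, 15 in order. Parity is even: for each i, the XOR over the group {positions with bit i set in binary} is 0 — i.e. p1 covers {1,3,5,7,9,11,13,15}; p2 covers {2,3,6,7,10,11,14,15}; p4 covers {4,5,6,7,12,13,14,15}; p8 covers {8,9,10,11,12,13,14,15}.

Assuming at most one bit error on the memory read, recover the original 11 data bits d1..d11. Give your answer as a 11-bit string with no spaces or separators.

s1 (pos 1,3,5,7,9,11,13,15): 1⊕1⊕1⊕1⊕0⊕1⊕0⊕0 = 1
s2 (pos 2,3,6,7,10,11,14,15): 1⊕1⊕1⊕1⊕0⊕1⊕1⊕0 = 0
s4 (pos 4,5,6,7,12,13,14,15): 0⊕1⊕1⊕1⊕1⊕0⊕1⊕0 = 1
s8 (pos 8,9,10,11,12,13,14,15): 1⊕0⊕0⊕1⊕1⊕0⊕1⊕0 = 0
Syndrome s8…s1 = 0101 → error at position 5.
Flip position 5: 111011110011010 → 111001110011010
Read data bits from positions 3,5,6,7,9,10,11,12,13,14,15: 10110011010

10110011010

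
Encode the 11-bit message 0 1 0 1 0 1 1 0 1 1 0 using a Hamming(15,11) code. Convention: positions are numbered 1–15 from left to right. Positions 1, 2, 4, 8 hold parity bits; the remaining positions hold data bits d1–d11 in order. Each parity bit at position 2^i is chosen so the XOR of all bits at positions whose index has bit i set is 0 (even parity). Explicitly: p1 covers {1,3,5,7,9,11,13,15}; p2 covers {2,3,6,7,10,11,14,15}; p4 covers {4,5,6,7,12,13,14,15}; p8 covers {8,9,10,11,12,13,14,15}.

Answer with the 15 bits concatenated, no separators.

000010100110110

Place data at non-parity positions: p1 p2 0 p4 1 0 1 p8 0 1 1 0 1 1 0
p1 (pos 1,3,5,7,9,11,13,15): XOR of data positions = 0⊕1⊕1⊕0⊕1⊕1⊕0 = 0
p2 (pos 2,3,6,7,10,11,14,15): XOR of data positions = 0⊕0⊕1⊕1⊕1⊕1⊕0 = 0
p4 (pos 4,5,6,7,12,13,14,15): XOR of data positions = 1⊕0⊕1⊕0⊕1⊕1⊕0 = 0
p8 (pos 8,9,10,11,12,13,14,15): XOR of data positions = 0⊕1⊕1⊕0⊕1⊕1⊕0 = 0
Codeword: 000010100110110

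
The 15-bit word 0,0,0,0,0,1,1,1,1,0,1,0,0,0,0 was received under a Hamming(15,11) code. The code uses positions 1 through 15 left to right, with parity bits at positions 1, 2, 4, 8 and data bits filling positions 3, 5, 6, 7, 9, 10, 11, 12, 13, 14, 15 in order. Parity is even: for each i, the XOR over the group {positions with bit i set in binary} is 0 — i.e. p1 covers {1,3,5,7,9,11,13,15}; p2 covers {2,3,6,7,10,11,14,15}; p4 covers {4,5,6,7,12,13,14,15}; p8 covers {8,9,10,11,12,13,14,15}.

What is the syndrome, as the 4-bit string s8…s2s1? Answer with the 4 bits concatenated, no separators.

1011

s1 (pos 1,3,5,7,9,11,13,15): 0⊕0⊕0⊕1⊕1⊕1⊕0⊕0 = 1
s2 (pos 2,3,6,7,10,11,14,15): 0⊕0⊕1⊕1⊕0⊕1⊕0⊕0 = 1
s4 (pos 4,5,6,7,12,13,14,15): 0⊕0⊕1⊕1⊕0⊕0⊕0⊕0 = 0
s8 (pos 8,9,10,11,12,13,14,15): 1⊕1⊕0⊕1⊕0⊕0⊕0⊕0 = 1
Syndrome s8…s1 = 1011 → error at position 11.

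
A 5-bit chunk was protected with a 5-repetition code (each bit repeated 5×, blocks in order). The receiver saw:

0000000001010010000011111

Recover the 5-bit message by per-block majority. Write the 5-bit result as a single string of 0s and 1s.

00001

Block 1 (00000): 0 ones → 0
Block 2 (00001): 1 one → 0
Block 3 (01001): 2 ones → 0
Block 4 (00000): 0 ones → 0
Block 5 (11111): 5 ones → 1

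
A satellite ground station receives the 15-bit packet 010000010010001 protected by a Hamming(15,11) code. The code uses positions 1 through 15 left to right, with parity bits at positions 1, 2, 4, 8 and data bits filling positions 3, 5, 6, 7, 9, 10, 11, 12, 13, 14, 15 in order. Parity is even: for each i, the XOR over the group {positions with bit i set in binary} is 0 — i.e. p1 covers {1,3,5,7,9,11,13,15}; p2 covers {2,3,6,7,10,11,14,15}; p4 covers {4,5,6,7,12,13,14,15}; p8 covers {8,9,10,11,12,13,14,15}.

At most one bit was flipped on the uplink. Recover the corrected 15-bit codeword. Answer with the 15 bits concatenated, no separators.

010000010010011

s1 (pos 1,3,5,7,9,11,13,15): 0⊕0⊕0⊕0⊕0⊕1⊕0⊕1 = 0
s2 (pos 2,3,6,7,10,11,14,15): 1⊕0⊕0⊕0⊕0⊕1⊕0⊕1 = 1
s4 (pos 4,5,6,7,12,13,14,15): 0⊕0⊕0⊕0⊕0⊕0⊕0⊕1 = 1
s8 (pos 8,9,10,11,12,13,14,15): 1⊕0⊕0⊕1⊕0⊕0⊕0⊕1 = 1
Syndrome s8…s1 = 1110 → error at position 14.
Flip position 14: 010000010010001 → 010000010010011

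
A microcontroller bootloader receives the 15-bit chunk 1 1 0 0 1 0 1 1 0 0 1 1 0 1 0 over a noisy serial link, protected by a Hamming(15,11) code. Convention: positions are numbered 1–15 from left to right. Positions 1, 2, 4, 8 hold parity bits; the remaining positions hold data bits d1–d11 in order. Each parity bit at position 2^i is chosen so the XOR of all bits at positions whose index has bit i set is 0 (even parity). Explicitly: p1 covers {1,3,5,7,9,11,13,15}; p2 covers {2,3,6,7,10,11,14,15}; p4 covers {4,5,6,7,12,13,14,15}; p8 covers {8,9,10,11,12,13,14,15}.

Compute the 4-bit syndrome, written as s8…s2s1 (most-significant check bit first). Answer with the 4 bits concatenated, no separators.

0000

s1 (pos 1,3,5,7,9,11,13,15): 1⊕0⊕1⊕1⊕0⊕1⊕0⊕0 = 0
s2 (pos 2,3,6,7,10,11,14,15): 1⊕0⊕0⊕1⊕0⊕1⊕1⊕0 = 0
s4 (pos 4,5,6,7,12,13,14,15): 0⊕1⊕0⊕1⊕1⊕0⊕1⊕0 = 0
s8 (pos 8,9,10,11,12,13,14,15): 1⊕0⊕0⊕1⊕1⊕0⊕1⊕0 = 0
Syndrome s8…s1 = 0000 → no error.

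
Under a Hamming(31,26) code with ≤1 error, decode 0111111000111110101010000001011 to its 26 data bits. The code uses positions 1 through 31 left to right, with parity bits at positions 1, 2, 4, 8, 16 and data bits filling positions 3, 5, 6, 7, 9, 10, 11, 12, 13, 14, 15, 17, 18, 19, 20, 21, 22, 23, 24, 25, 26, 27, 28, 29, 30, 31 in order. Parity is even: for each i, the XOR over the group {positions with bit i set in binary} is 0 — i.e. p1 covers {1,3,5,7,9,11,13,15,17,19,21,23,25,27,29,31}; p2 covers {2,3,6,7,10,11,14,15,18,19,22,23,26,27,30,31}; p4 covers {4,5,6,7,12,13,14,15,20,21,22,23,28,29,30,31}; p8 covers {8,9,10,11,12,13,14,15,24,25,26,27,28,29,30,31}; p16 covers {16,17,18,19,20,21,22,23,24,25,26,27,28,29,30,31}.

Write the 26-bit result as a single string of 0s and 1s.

s1 (pos 1,3,5,7,9,11,13,15,17,19,21,23,25,27,29,31): 0⊕1⊕1⊕1⊕0⊕1⊕1⊕1⊕1⊕1⊕1⊕0⊕0⊕0⊕0⊕1 = 0
s2 (pos 2,3,6,7,10,11,14,15,18,19,22,23,26,27,30,31): 1⊕1⊕1⊕1⊕0⊕1⊕1⊕1⊕0⊕1⊕0⊕0⊕0⊕0⊕1⊕1 = 0
s4 (pos 4,5,6,7,12,13,14,15,20,21,22,23,28,29,30,31): 1⊕1⊕1⊕1⊕1⊕1⊕1⊕1⊕0⊕1⊕0⊕0⊕1⊕0⊕1⊕1 = 0
s8 (pos 8,9,10,11,12,13,14,15,24,25,26,27,28,29,30,31): 0⊕0⊕0⊕1⊕1⊕1⊕1⊕1⊕0⊕0⊕0⊕0⊕1⊕0⊕1⊕1 = 0
s16 (pos 16,17,18,19,20,21,22,23,24,25,26,27,28,29,30,31): 0⊕1⊕0⊕1⊕0⊕1⊕0⊕0⊕0⊕0⊕0⊕0⊕1⊕0⊕1⊕1 = 0
Syndrome s16…s1 = 00000 → no error.
Read data bits from positions 3,5,6,7,9,10,11,12,13,14,15,17,18,19,20,21,22,23,24,25,26,27,28,29,30,31: 11110011111101010000001011

11110011111101010000001011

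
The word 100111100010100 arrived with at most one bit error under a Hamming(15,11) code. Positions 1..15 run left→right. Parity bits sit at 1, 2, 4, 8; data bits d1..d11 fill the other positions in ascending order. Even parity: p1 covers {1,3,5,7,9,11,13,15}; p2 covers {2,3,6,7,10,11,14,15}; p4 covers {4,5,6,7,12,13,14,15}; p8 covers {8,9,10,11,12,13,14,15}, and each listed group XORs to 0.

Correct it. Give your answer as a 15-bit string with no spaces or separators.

s1 (pos 1,3,5,7,9,11,13,15): 1⊕0⊕1⊕1⊕0⊕1⊕1⊕0 = 1
s2 (pos 2,3,6,7,10,11,14,15): 0⊕0⊕1⊕1⊕0⊕1⊕0⊕0 = 1
s4 (pos 4,5,6,7,12,13,14,15): 1⊕1⊕1⊕1⊕0⊕1⊕0⊕0 = 1
s8 (pos 8,9,10,11,12,13,14,15): 0⊕0⊕0⊕1⊕0⊕1⊕0⊕0 = 0
Syndrome s8…s1 = 0111 → error at position 7.
Flip position 7: 100111100010100 → 100111000010100

100111000010100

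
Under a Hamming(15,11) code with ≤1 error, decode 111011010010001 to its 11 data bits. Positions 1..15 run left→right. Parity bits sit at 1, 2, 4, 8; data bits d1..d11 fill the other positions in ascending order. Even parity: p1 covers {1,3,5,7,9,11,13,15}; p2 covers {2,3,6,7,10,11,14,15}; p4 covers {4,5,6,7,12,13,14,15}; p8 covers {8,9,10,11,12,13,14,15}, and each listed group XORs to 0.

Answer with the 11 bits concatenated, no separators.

s1 (pos 1,3,5,7,9,11,13,15): 1⊕1⊕1⊕0⊕0⊕1⊕0⊕1 = 1
s2 (pos 2,3,6,7,10,11,14,15): 1⊕1⊕1⊕0⊕0⊕1⊕0⊕1 = 1
s4 (pos 4,5,6,7,12,13,14,15): 0⊕1⊕1⊕0⊕0⊕0⊕0⊕1 = 1
s8 (pos 8,9,10,11,12,13,14,15): 1⊕0⊕0⊕1⊕0⊕0⊕0⊕1 = 1
Syndrome s8…s1 = 1111 → error at position 15.
Flip position 15: 111011010010001 → 111011010010000
Read data bits from positions 3,5,6,7,9,10,11,12,13,14,15: 11100010000

11100010000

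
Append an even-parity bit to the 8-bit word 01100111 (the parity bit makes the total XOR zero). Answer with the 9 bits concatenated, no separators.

011001111

XOR of the 8 data bits: 0⊕1⊕1⊕0⊕0⊕1⊕1⊕1 = 1
Parity bit = 1 (so all 9 bits XOR to 0).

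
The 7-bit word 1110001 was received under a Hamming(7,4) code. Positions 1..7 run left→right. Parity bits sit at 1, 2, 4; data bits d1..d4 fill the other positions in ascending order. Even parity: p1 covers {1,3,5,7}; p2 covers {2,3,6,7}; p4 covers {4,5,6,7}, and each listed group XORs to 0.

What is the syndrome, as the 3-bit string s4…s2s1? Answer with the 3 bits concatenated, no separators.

s1 (pos 1,3,5,7): 1⊕1⊕0⊕1 = 1
s2 (pos 2,3,6,7): 1⊕1⊕0⊕1 = 1
s4 (pos 4,5,6,7): 0⊕0⊕0⊕1 = 1
Syndrome s4…s1 = 111 → error at position 7.

111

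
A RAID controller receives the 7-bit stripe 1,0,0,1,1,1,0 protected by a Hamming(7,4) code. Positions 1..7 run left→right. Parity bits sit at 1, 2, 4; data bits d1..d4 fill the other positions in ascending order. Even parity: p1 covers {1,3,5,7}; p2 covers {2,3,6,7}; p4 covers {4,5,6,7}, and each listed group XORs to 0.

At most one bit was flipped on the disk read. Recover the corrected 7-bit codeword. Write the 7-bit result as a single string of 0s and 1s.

1001100

s1 (pos 1,3,5,7): 1⊕0⊕1⊕0 = 0
s2 (pos 2,3,6,7): 0⊕0⊕1⊕0 = 1
s4 (pos 4,5,6,7): 1⊕1⊕1⊕0 = 1
Syndrome s4…s1 = 110 → error at position 6.
Flip position 6: 1001110 → 1001100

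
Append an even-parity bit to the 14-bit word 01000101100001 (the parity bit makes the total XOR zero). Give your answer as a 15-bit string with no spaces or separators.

XOR of the 14 data bits: 0⊕1⊕0⊕0⊕0⊕1⊕0⊕1⊕1⊕0⊕0⊕0⊕0⊕1 = 1
Parity bit = 1 (so all 15 bits XOR to 0).

010001011000011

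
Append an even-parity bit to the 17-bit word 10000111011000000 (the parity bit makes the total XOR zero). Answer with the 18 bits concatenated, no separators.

100001110110000000

XOR of the 17 data bits: 1⊕0⊕0⊕0⊕0⊕1⊕1⊕1⊕0⊕1⊕1⊕0⊕0⊕0⊕0⊕0⊕0 = 0
Parity bit = 0 (so all 18 bits XOR to 0).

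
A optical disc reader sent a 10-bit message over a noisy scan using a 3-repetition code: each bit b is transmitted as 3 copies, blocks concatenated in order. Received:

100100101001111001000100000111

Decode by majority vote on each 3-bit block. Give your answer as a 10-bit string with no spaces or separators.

0010100001

Block 1 (100): 1 one → 0
Block 2 (100): 1 one → 0
Block 3 (101): 2 ones → 1
Block 4 (001): 1 one → 0
Block 5 (111): 3 ones → 1
Block 6 (001): 1 one → 0
Block 7 (000): 0 ones → 0
Block 8 (100): 1 one → 0
Block 9 (000): 0 ones → 0
Block 10 (111): 3 ones → 1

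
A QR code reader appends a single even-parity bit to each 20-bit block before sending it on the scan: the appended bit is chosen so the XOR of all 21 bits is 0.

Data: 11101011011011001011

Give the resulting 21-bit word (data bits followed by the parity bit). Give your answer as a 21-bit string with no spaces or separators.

111010110110110010111

XOR of the 20 data bits: 1⊕1⊕1⊕0⊕1⊕0⊕1⊕1⊕0⊕1⊕1⊕0⊕1⊕1⊕0⊕0⊕1⊕0⊕1⊕1 = 1
Parity bit = 1 (so all 21 bits XOR to 0).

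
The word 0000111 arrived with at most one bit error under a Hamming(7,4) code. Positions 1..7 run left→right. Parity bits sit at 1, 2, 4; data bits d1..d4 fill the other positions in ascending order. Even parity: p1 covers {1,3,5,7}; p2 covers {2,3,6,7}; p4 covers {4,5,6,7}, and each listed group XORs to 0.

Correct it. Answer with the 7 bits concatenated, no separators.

0001111

s1 (pos 1,3,5,7): 0⊕0⊕1⊕1 = 0
s2 (pos 2,3,6,7): 0⊕0⊕1⊕1 = 0
s4 (pos 4,5,6,7): 0⊕1⊕1⊕1 = 1
Syndrome s4…s1 = 100 → error at position 4.
Flip position 4: 0000111 → 0001111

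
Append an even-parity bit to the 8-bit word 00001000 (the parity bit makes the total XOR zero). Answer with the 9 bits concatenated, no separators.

XOR of the 8 data bits: 0⊕0⊕0⊕0⊕1⊕0⊕0⊕0 = 1
Parity bit = 1 (so all 9 bits XOR to 0).

000010001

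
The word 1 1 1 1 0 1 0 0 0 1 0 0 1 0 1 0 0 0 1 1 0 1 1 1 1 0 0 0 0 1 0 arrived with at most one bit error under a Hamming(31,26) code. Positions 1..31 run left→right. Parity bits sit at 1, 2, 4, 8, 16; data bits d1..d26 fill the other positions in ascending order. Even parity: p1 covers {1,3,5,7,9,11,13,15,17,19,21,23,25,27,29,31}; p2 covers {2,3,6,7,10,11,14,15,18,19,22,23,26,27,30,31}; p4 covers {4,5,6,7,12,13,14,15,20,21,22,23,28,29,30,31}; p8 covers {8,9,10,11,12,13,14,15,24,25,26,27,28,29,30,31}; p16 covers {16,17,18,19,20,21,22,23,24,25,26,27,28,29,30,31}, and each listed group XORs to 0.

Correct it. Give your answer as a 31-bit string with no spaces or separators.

s1 (pos 1,3,5,7,9,11,13,15,17,19,21,23,25,27,29,31): 1⊕1⊕0⊕0⊕0⊕0⊕1⊕1⊕0⊕1⊕0⊕1⊕1⊕0⊕0⊕0 = 1
s2 (pos 2,3,6,7,10,11,14,15,18,19,22,23,26,27,30,31): 1⊕1⊕1⊕0⊕1⊕0⊕0⊕1⊕0⊕1⊕1⊕1⊕0⊕0⊕1⊕0 = 1
s4 (pos 4,5,6,7,12,13,14,15,20,21,22,23,28,29,30,31): 1⊕0⊕1⊕0⊕0⊕1⊕0⊕1⊕1⊕0⊕1⊕1⊕0⊕0⊕1⊕0 = 0
s8 (pos 8,9,10,11,12,13,14,15,24,25,26,27,28,29,30,31): 0⊕0⊕1⊕0⊕0⊕1⊕0⊕1⊕1⊕1⊕0⊕0⊕0⊕0⊕1⊕0 = 0
s16 (pos 16,17,18,19,20,21,22,23,24,25,26,27,28,29,30,31): 0⊕0⊕0⊕1⊕1⊕0⊕1⊕1⊕1⊕1⊕0⊕0⊕0⊕0⊕1⊕0 = 1
Syndrome s16…s1 = 10011 → error at position 19.
Flip position 19: 1111010001001010001101111000010 → 1111010001001010000101111000010

1111010001001010000101111000010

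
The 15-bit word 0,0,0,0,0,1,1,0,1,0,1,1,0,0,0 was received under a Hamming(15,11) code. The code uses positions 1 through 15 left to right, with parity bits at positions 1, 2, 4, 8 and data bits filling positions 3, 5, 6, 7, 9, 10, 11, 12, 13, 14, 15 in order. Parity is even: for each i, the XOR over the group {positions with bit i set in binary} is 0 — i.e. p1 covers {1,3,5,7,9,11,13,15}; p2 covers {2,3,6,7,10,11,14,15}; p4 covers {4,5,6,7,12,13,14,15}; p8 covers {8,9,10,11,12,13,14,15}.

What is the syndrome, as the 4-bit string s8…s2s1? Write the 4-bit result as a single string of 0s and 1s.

s1 (pos 1,3,5,7,9,11,13,15): 0⊕0⊕0⊕1⊕1⊕1⊕0⊕0 = 1
s2 (pos 2,3,6,7,10,11,14,15): 0⊕0⊕1⊕1⊕0⊕1⊕0⊕0 = 1
s4 (pos 4,5,6,7,12,13,14,15): 0⊕0⊕1⊕1⊕1⊕0⊕0⊕0 = 1
s8 (pos 8,9,10,11,12,13,14,15): 0⊕1⊕0⊕1⊕1⊕0⊕0⊕0 = 1
Syndrome s8…s1 = 1111 → error at position 15.

1111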